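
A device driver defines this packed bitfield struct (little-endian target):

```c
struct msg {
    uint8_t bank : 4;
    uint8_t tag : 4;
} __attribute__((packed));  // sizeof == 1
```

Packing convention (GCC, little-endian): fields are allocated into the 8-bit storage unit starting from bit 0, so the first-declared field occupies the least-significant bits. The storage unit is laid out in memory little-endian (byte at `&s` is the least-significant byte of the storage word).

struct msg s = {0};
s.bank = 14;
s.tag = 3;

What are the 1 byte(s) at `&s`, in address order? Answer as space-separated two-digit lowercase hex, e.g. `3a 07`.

[0+:4] bank=14 & 0xf = 0xe; word=0x0e
[4+:4] tag=3 & 0xf = 0x3; word=0x3e
word = 0x3e → little-endian bytes:
  [0]=0x3e

3e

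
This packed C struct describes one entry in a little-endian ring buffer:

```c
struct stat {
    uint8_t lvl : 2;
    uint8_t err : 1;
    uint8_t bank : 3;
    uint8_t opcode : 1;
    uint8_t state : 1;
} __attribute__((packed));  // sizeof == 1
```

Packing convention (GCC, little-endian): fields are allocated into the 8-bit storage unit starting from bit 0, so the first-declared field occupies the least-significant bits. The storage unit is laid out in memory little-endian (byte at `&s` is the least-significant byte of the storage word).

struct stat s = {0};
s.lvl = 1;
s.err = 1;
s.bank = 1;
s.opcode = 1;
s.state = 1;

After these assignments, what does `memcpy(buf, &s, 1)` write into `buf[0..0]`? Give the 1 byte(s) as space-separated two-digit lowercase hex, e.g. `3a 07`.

cd

lvl:2 = 1 → 0x1 << 0 → word 0x01
err:1 = 1 → 0x1 << 2 → word 0x05
bank:3 = 1 → 0x1 << 3 → word 0x0d
opcode:1 = 1 → 0x1 << 6 → word 0x4d
state:1 = 1 → 0x1 << 7 → word 0xcd
word = 0xcd → little-endian bytes:
  [0]=0xcd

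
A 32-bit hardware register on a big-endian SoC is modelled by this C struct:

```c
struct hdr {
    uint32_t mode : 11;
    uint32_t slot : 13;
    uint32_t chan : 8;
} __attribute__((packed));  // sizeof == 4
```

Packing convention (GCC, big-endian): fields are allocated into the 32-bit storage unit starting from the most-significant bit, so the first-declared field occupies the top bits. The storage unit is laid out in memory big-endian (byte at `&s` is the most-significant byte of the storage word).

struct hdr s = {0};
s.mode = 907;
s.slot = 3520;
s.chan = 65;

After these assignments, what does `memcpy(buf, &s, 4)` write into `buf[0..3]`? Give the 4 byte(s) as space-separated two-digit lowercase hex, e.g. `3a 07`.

71 6d c0 41

mode (11b) val=907 bits=0x38b at bit 21: 0x71600000
slot (13b) val=3520 bits=0xdc0 at bit 8: 0x716dc000
chan (8b) val=65 bits=0x41 at bit 0: 0x716dc041
word = 0x716dc041 → big-endian bytes:
  [0]=0x71  [1]=0x6d  [2]=0xc0  [3]=0x41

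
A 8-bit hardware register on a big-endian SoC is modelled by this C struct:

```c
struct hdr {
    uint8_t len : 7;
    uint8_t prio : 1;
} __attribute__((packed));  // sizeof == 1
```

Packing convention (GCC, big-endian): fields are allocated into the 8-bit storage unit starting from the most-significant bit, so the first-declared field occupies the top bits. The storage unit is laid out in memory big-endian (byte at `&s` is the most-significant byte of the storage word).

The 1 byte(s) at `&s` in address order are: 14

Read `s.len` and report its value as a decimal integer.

[0]=0x14 (big-endian) → word 0x14
len [1+:7] = (word>>1) & 0x7f = 10  ←
prio [0+:1] = (word>>0) & 0x1 = 0

10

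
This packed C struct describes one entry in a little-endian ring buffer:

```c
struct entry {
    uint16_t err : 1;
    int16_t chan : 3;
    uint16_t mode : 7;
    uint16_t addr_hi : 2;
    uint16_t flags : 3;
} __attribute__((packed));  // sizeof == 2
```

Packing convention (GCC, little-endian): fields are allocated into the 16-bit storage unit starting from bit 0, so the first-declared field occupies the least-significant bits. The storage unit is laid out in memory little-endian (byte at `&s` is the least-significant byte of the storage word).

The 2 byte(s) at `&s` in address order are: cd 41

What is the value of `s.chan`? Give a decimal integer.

-2

[0]=0xcd [1]=0x41 (little-endian) → word 0x41cd
err [0+:1] = (word>>0) & 0x1 = 1
chan [1+:3] = (word>>1) & 0x7 = 6  ←
mode [4+:7] = (word>>4) & 0x7f = 28
addr_hi [11+:2] = (word>>11) & 0x3 = 0
flags [13+:3] = (word>>13) & 0x7 = 2
chan signed 3b, MSB=1: 6 - 8 = -2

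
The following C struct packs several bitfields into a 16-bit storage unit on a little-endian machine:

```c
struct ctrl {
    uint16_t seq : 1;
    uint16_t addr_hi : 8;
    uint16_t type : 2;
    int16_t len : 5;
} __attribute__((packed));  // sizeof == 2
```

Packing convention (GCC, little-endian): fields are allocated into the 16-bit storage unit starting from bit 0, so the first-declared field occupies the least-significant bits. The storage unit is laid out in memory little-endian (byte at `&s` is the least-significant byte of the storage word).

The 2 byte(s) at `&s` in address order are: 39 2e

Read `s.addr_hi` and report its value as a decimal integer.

[0]=0x39 [1]=0x2e (little-endian) → word 0x2e39
seq:1 @ bit 0 → (0x2e39>>0)&0x1 = 0x1
addr_hi:8 @ bit 1 → (0x2e39>>1)&0xff = 0x1c  ←
type:2 @ bit 9 → (0x2e39>>9)&0x3 = 0x3
len:5 @ bit 11 → (0x2e39>>11)&0x1f = 0x5

28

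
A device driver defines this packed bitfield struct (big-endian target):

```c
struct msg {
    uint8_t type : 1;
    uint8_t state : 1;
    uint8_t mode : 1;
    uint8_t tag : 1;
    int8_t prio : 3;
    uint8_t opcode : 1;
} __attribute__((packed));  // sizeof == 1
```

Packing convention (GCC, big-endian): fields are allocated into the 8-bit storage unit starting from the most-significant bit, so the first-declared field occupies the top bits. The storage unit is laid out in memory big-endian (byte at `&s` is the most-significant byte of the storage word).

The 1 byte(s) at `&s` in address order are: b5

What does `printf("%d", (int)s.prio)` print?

[0]=0xb5 (big-endian) → word 0xb5
type [7+:1] = (word>>7) & 0x1 = 1
state [6+:1] = (word>>6) & 0x1 = 0
mode [5+:1] = (word>>5) & 0x1 = 1
tag [4+:1] = (word>>4) & 0x1 = 1
prio [1+:3] = (word>>1) & 0x7 = 2  ←
opcode [0+:1] = (word>>0) & 0x1 = 1
prio signed 3b, MSB=0: value = 2

2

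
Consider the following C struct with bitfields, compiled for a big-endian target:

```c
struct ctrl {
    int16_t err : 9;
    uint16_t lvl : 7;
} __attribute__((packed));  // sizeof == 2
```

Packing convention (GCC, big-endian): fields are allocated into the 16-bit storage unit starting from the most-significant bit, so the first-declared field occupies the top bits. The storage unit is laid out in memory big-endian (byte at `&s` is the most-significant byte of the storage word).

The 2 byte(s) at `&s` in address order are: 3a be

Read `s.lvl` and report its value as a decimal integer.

62

[0]=0x3a [1]=0xbe (big-endian) → word 0x3abe
err:9 @ bit 7 → (0x3abe>>7)&0x1ff = 0x75
lvl:7 @ bit 0 → (0x3abe>>0)&0x7f = 0x3e  ←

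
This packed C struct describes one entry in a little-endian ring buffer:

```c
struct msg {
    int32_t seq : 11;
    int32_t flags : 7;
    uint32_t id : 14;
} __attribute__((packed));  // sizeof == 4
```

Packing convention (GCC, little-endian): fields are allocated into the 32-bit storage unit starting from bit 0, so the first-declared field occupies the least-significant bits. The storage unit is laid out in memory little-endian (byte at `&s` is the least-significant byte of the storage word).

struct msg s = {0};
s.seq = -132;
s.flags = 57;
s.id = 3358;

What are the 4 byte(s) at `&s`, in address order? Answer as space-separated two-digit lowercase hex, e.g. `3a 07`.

7c cf 79 34

seq:11 = -132 → 0x77c << 0 → word 0x0000077c
flags:7 = 57 → 0x39 << 11 → word 0x0001cf7c
id:14 = 3358 → 0xd1e << 18 → word 0x3479cf7c
word = 0x3479cf7c → little-endian bytes:
  [0]=0x7c  [1]=0xcf  [2]=0x79  [3]=0x34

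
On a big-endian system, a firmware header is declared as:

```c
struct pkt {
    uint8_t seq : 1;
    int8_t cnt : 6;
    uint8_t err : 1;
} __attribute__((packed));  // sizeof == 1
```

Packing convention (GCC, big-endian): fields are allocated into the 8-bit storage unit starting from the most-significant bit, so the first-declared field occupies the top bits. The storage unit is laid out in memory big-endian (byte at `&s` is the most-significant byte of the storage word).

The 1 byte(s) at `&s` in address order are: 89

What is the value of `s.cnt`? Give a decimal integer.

[0]=0x89 (big-endian) → word 0x89
seq:1 @ bit 7 → (0x89>>7)&0x1 = 0x1
cnt:6 @ bit 1 → (0x89>>1)&0x3f = 0x4  ←
err:1 @ bit 0 → (0x89>>0)&0x1 = 0x1
cnt signed 6b, MSB=0: value = 4

4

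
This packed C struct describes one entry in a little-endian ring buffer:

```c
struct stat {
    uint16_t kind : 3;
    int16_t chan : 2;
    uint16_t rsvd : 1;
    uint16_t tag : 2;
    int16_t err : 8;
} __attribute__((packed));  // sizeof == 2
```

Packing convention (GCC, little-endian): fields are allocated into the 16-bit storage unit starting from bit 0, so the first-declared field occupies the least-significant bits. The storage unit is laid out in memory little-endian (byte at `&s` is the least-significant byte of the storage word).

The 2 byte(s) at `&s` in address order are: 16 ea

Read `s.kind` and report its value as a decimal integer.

6

[0]=0x16 [1]=0xea (little-endian) → word 0xea16
kind [0+:3] = (word>>0) & 0x7 = 6  ←
chan [3+:2] = (word>>3) & 0x3 = 2
rsvd [5+:1] = (word>>5) & 0x1 = 0
tag [6+:2] = (word>>6) & 0x3 = 0
err [8+:8] = (word>>8) & 0xff = 234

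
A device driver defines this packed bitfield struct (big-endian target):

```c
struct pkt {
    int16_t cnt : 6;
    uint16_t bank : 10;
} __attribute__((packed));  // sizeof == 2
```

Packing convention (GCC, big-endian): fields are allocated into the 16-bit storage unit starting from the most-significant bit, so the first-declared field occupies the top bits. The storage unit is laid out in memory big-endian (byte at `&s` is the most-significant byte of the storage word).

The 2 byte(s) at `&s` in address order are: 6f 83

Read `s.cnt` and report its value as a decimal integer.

[0]=0x6f [1]=0x83 (big-endian) → word 0x6f83
cnt [10+:6] = (word>>10) & 0x3f = 27  ←
bank [0+:10] = (word>>0) & 0x3ff = 899
cnt signed 6b, MSB=0: value = 27

27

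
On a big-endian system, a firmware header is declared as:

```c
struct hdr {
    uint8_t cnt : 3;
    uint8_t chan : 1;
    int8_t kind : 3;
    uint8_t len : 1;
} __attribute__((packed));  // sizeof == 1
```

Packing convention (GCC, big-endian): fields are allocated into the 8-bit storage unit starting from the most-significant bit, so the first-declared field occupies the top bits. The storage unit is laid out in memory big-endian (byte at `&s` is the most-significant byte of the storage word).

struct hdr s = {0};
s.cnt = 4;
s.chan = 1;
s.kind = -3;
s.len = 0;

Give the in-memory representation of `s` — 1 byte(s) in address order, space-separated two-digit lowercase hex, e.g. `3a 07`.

cnt (3b) val=4 bits=0x4 at bit 5: 0x80
chan (1b) val=1 bits=0x1 at bit 4: 0x90
kind (3b) val=-3 bits=0x5 at bit 1: 0x9a
len (1b) val=0 bits=0x0 at bit 0: 0x9a
word = 0x9a → big-endian bytes:
  [0]=0x9a

9a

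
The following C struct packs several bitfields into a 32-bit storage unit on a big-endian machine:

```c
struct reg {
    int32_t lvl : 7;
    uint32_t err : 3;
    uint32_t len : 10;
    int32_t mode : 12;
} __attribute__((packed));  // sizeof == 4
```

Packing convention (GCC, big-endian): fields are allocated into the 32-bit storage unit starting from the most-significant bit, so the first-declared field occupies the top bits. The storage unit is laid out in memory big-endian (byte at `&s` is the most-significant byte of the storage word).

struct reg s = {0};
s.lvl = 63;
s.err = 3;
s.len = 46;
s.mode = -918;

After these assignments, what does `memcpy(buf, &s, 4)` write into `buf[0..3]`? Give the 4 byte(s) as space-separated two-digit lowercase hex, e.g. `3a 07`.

lvl (7b) val=63 bits=0x3f at bit 25: 0x7e000000
err (3b) val=3 bits=0x3 at bit 22: 0x7ec00000
len (10b) val=46 bits=0x2e at bit 12: 0x7ec2e000
mode (12b) val=-918 bits=0xc6a at bit 0: 0x7ec2ec6a
word = 0x7ec2ec6a → big-endian bytes:
  [0]=0x7e  [1]=0xc2  [2]=0xec  [3]=0x6a

7e c2 ec 6a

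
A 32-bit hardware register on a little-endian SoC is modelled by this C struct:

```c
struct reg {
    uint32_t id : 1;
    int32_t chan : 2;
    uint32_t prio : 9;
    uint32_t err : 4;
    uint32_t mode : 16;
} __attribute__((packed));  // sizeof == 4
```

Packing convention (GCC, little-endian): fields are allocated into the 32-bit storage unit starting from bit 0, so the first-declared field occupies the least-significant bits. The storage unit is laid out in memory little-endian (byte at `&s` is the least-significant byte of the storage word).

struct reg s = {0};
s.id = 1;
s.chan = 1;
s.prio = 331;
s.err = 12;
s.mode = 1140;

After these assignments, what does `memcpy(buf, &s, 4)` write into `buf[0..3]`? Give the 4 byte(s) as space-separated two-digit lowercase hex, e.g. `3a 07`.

5b ca 74 04

id (1b) val=1 bits=0x1 at bit 0: 0x00000001
chan (2b) val=1 bits=0x1 at bit 1: 0x00000003
prio (9b) val=331 bits=0x14b at bit 3: 0x00000a5b
err (4b) val=12 bits=0xc at bit 12: 0x0000ca5b
mode (16b) val=1140 bits=0x474 at bit 16: 0x0474ca5b
word = 0x0474ca5b → little-endian bytes:
  [0]=0x5b  [1]=0xca  [2]=0x74  [3]=0x04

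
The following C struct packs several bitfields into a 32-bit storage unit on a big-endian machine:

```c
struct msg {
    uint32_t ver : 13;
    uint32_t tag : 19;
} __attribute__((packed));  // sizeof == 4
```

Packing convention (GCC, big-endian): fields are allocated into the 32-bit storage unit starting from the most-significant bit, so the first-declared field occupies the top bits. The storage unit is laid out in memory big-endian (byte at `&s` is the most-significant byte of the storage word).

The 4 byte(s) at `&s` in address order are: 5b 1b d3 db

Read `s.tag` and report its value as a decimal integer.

[0]=0x5b [1]=0x1b [2]=0xd3 [3]=0xdb (big-endian) → word 0x5b1bd3db
ver [19+:13] = (word>>19) & 0x1fff = 2915
tag [0+:19] = (word>>0) & 0x7ffff = 250843  ←

250843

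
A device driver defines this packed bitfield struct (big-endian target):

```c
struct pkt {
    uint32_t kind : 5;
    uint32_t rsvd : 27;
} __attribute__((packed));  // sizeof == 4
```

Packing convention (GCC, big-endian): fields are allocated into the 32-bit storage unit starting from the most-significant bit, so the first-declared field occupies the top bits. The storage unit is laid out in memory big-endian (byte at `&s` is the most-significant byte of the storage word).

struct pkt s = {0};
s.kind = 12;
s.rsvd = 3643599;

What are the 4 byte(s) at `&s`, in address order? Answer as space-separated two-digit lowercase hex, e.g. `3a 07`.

kind (5b) val=12 bits=0xc at bit 27: 0x60000000
rsvd (27b) val=3643599 bits=0x3798cf at bit 0: 0x603798cf
word = 0x603798cf → big-endian bytes:
  [0]=0x60  [1]=0x37  [2]=0x98  [3]=0xcf

60 37 98 cf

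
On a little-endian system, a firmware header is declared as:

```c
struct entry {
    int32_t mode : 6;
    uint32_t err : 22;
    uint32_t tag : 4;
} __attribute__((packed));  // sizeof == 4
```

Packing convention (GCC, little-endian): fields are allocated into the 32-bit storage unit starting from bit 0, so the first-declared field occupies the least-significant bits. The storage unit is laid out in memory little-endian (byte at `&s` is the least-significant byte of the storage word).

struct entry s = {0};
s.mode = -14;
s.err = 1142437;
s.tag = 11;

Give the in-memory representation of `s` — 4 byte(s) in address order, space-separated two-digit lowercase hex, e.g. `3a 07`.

[0+:6] mode=-14 & 0x3f = 0x32; word=0x00000032
[6+:22] err=1142437 & 0x3fffff = 0x116ea5; word=0x045ba972
[28+:4] tag=11 & 0xf = 0xb; word=0xb45ba972
word = 0xb45ba972 → little-endian bytes:
  [0]=0x72  [1]=0xa9  [2]=0x5b  [3]=0xb4

72 a9 5b b4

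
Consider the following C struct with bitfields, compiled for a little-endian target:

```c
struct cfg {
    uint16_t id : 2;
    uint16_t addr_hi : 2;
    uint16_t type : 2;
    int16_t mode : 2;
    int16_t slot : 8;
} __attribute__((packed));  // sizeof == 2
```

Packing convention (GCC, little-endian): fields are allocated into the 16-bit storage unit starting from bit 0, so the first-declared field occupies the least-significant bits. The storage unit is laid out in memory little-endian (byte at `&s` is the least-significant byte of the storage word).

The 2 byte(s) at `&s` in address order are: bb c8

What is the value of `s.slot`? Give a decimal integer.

[0]=0xbb [1]=0xc8 (little-endian) → word 0xc8bb
id [0+:2] = (word>>0) & 0x3 = 3
addr_hi [2+:2] = (word>>2) & 0x3 = 2
type [4+:2] = (word>>4) & 0x3 = 3
mode [6+:2] = (word>>6) & 0x3 = 2
slot [8+:8] = (word>>8) & 0xff = 200  ←
slot signed 8b, MSB=1: 200 - 256 = -56

-56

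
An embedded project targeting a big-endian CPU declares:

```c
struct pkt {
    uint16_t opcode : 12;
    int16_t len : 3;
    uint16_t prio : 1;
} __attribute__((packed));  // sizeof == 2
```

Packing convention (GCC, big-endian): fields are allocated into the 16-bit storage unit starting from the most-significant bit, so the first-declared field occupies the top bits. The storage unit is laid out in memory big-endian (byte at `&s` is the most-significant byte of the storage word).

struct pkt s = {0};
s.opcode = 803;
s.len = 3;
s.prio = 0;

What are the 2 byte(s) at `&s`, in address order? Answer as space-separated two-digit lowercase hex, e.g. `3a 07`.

32 36

[4+:12] opcode=803 & 0xfff = 0x323; word=0x3230
[1+:3] len=3 & 0x7 = 0x3; word=0x3236
[0+:1] prio=0 & 0x1 = 0x0; word=0x3236
word = 0x3236 → big-endian bytes:
  [0]=0x32  [1]=0x36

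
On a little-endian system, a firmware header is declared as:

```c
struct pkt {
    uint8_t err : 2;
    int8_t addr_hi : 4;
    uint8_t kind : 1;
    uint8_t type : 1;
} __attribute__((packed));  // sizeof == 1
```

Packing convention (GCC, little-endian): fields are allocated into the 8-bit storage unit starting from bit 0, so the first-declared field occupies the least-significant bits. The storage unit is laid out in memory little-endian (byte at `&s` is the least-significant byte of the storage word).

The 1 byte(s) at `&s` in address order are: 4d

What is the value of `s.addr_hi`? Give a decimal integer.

3

[0]=0x4d (little-endian) → word 0x4d
err:2 @ bit 0 → (0x4d>>0)&0x3 = 0x1
addr_hi:4 @ bit 2 → (0x4d>>2)&0xf = 0x3  ←
kind:1 @ bit 6 → (0x4d>>6)&0x1 = 0x1
type:1 @ bit 7 → (0x4d>>7)&0x1 = 0x0
addr_hi signed 4b, MSB=0: value = 3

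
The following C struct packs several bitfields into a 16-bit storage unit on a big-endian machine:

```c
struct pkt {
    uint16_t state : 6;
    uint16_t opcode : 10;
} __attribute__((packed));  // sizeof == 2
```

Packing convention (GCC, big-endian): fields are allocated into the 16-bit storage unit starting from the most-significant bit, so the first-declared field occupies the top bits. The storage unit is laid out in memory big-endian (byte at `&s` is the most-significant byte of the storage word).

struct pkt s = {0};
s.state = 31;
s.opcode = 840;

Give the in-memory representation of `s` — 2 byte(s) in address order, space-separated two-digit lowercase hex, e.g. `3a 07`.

state:6 = 31 → 0x1f << 10 → word 0x7c00
opcode:10 = 840 → 0x348 << 0 → word 0x7f48
word = 0x7f48 → big-endian bytes:
  [0]=0x7f  [1]=0x48

7f 48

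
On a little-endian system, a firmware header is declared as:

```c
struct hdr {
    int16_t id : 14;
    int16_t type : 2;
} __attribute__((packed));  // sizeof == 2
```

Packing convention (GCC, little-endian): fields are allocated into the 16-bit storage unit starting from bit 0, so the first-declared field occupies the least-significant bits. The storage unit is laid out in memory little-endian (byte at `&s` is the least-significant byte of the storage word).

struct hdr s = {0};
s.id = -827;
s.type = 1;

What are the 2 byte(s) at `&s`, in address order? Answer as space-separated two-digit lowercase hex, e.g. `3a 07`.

[0+:14] id=-827 & 0x3fff = 0x3cc5; word=0x3cc5
[14+:2] type=1 & 0x3 = 0x1; word=0x7cc5
word = 0x7cc5 → little-endian bytes:
  [0]=0xc5  [1]=0x7c

c5 7c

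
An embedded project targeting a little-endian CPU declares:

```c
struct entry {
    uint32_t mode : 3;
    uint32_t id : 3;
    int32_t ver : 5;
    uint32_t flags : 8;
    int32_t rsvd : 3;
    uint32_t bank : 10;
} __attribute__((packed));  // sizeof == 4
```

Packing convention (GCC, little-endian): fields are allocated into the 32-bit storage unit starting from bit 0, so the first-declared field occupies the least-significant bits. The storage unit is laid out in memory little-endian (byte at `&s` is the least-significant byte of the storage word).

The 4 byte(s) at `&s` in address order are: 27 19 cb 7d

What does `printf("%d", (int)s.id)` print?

4

[0]=0x27 [1]=0x19 [2]=0xcb [3]=0x7d (little-endian) → word 0x7dcb1927
mode:3 @ bit 0 → (0x7dcb1927>>0)&0x7 = 0x7
id:3 @ bit 3 → (0x7dcb1927>>3)&0x7 = 0x4  ←
ver:5 @ bit 6 → (0x7dcb1927>>6)&0x1f = 0x4
flags:8 @ bit 11 → (0x7dcb1927>>11)&0xff = 0x63
rsvd:3 @ bit 19 → (0x7dcb1927>>19)&0x7 = 0x1
bank:10 @ bit 22 → (0x7dcb1927>>22)&0x3ff = 0x1f7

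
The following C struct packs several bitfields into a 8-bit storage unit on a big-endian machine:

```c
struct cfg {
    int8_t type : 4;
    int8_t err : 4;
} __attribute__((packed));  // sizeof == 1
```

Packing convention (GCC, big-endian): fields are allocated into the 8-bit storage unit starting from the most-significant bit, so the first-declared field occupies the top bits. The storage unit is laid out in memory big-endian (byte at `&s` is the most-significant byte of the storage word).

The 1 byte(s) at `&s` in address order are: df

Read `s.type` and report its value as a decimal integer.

-3

[0]=0xdf (big-endian) → word 0xdf
type [4+:4] = (word>>4) & 0xf = 13  ←
err [0+:4] = (word>>0) & 0xf = 15
type signed 4b, MSB=1: 13 - 16 = -3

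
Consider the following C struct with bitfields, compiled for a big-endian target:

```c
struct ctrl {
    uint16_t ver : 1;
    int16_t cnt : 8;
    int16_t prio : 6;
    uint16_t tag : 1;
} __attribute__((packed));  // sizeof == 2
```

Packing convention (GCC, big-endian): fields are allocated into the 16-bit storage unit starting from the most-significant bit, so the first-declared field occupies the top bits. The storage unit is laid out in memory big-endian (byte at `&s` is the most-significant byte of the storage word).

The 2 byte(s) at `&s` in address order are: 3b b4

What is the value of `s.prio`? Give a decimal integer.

26

[0]=0x3b [1]=0xb4 (big-endian) → word 0x3bb4
ver:1 @ bit 15 → (0x3bb4>>15)&0x1 = 0x0
cnt:8 @ bit 7 → (0x3bb4>>7)&0xff = 0x77
prio:6 @ bit 1 → (0x3bb4>>1)&0x3f = 0x1a  ←
tag:1 @ bit 0 → (0x3bb4>>0)&0x1 = 0x0
prio signed 6b, MSB=0: value = 26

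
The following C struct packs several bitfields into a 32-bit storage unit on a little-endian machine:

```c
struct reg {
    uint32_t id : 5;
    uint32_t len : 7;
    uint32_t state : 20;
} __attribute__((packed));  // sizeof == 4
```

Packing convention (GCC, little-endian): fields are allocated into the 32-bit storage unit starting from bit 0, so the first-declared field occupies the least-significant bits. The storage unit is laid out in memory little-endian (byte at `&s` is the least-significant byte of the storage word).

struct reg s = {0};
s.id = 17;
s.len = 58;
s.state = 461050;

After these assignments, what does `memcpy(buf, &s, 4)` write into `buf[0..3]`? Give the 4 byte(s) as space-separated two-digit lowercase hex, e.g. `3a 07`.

51 a7 8f 70

id:5 = 17 → 0x11 << 0 → word 0x00000011
len:7 = 58 → 0x3a << 5 → word 0x00000751
state:20 = 461050 → 0x708fa << 12 → word 0x708fa751
word = 0x708fa751 → little-endian bytes:
  [0]=0x51  [1]=0xa7  [2]=0x8f  [3]=0x70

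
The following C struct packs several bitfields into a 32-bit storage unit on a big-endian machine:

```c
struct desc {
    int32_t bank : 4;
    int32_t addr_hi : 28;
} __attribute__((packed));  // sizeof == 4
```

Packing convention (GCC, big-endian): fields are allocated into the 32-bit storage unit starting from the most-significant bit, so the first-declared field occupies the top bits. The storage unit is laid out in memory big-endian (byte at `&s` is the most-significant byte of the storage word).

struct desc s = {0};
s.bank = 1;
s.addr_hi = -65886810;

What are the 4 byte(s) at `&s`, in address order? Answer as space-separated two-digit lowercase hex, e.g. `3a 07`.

bank (4b) val=1 bits=0x1 at bit 28: 0x10000000
addr_hi (28b) val=-65886810 bits=0xc12a5a6 at bit 0: 0x1c12a5a6
word = 0x1c12a5a6 → big-endian bytes:
  [0]=0x1c  [1]=0x12  [2]=0xa5  [3]=0xa6

1c 12 a5 a6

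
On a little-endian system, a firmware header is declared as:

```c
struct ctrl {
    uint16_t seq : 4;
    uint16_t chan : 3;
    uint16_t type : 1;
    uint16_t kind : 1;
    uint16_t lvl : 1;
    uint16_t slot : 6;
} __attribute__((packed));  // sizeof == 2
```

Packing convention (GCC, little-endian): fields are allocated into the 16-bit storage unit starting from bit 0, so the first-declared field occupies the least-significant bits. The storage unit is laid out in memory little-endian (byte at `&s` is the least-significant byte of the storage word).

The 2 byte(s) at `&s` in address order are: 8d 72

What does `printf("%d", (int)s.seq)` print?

13

[0]=0x8d [1]=0x72 (little-endian) → word 0x728d
seq:4 @ bit 0 → (0x728d>>0)&0xf = 0xd  ←
chan:3 @ bit 4 → (0x728d>>4)&0x7 = 0x0
type:1 @ bit 7 → (0x728d>>7)&0x1 = 0x1
kind:1 @ bit 8 → (0x728d>>8)&0x1 = 0x0
lvl:1 @ bit 9 → (0x728d>>9)&0x1 = 0x1
slot:6 @ bit 10 → (0x728d>>10)&0x3f = 0x1c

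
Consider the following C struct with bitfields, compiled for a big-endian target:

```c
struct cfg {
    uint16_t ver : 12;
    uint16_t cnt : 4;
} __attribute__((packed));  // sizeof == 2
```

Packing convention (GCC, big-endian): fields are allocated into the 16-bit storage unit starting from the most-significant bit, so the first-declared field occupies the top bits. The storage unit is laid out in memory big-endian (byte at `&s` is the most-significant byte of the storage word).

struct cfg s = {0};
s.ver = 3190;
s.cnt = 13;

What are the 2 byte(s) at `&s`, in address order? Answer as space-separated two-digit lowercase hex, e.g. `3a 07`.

[4+:12] ver=3190 & 0xfff = 0xc76; word=0xc760
[0+:4] cnt=13 & 0xf = 0xd; word=0xc76d
word = 0xc76d → big-endian bytes:
  [0]=0xc7  [1]=0x6d

c7 6d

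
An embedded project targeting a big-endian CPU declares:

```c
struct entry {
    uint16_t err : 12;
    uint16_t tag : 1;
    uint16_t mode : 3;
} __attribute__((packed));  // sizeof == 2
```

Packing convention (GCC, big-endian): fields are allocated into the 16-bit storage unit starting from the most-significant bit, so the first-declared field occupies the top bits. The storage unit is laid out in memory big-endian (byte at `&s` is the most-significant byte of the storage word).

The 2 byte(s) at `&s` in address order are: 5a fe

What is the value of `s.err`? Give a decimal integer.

1455

[0]=0x5a [1]=0xfe (big-endian) → word 0x5afe
err:12 @ bit 4 → (0x5afe>>4)&0xfff = 0x5af  ←
tag:1 @ bit 3 → (0x5afe>>3)&0x1 = 0x1
mode:3 @ bit 0 → (0x5afe>>0)&0x7 = 0x6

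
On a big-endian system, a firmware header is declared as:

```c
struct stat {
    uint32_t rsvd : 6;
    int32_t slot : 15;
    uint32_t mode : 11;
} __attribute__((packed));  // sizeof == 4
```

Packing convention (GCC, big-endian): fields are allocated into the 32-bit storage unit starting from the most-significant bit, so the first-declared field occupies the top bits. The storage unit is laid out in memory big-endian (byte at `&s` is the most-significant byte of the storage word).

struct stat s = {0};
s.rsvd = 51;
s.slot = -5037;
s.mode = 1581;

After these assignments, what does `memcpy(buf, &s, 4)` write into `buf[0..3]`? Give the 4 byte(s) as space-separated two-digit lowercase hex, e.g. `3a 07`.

[26+:6] rsvd=51 & 0x3f = 0x33; word=0xcc000000
[11+:15] slot=-5037 & 0x7fff = 0x6c53; word=0xcf629800
[0+:11] mode=1581 & 0x7ff = 0x62d; word=0xcf629e2d
word = 0xcf629e2d → big-endian bytes:
  [0]=0xcf  [1]=0x62  [2]=0x9e  [3]=0x2d

cf 62 9e 2d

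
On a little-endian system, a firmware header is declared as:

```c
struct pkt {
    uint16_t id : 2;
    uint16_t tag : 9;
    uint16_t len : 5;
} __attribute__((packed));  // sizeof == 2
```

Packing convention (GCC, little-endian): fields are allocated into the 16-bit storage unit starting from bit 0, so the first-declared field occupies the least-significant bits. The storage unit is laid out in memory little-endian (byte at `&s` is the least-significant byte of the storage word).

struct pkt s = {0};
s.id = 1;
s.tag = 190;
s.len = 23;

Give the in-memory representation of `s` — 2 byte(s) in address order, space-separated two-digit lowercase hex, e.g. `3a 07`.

[0+:2] id=1 & 0x3 = 0x1; word=0x0001
[2+:9] tag=190 & 0x1ff = 0xbe; word=0x02f9
[11+:5] len=23 & 0x1f = 0x17; word=0xbaf9
word = 0xbaf9 → little-endian bytes:
  [0]=0xf9  [1]=0xba

f9 ba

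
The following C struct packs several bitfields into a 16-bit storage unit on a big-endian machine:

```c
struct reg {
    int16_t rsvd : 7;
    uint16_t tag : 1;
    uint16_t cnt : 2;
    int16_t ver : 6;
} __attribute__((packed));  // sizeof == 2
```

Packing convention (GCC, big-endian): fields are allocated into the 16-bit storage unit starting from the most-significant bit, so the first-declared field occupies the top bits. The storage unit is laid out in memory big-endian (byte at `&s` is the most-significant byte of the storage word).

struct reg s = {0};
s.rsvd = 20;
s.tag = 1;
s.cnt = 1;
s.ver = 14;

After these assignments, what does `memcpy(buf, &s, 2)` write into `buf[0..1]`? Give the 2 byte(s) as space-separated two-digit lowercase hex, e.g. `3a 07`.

29 4e

rsvd:7 = 20 → 0x14 << 9 → word 0x2800
tag:1 = 1 → 0x1 << 8 → word 0x2900
cnt:2 = 1 → 0x1 << 6 → word 0x2940
ver:6 = 14 → 0xe << 0 → word 0x294e
word = 0x294e → big-endian bytes:
  [0]=0x29  [1]=0x4e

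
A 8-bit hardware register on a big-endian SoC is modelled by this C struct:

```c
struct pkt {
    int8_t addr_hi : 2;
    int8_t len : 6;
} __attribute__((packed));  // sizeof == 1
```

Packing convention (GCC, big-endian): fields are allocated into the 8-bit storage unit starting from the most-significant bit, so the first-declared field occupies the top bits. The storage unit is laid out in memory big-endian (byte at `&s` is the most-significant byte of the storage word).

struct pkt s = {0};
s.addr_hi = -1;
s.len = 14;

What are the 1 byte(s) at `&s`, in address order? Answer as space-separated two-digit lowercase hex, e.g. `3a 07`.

ce

addr_hi:2 = -1 → 0x3 << 6 → word 0xc0
len:6 = 14 → 0xe << 0 → word 0xce
word = 0xce → big-endian bytes:
  [0]=0xce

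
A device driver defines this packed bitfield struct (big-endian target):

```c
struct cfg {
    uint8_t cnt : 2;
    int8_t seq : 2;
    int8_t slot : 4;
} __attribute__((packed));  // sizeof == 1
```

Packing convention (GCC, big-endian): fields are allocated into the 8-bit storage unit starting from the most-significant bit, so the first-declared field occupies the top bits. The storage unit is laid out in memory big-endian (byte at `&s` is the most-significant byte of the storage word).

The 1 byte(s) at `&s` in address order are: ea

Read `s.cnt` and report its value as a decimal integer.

[0]=0xea (big-endian) → word 0xea
cnt:2 @ bit 6 → (0xea>>6)&0x3 = 0x3  ←
seq:2 @ bit 4 → (0xea>>4)&0x3 = 0x2
slot:4 @ bit 0 → (0xea>>0)&0xf = 0xa

3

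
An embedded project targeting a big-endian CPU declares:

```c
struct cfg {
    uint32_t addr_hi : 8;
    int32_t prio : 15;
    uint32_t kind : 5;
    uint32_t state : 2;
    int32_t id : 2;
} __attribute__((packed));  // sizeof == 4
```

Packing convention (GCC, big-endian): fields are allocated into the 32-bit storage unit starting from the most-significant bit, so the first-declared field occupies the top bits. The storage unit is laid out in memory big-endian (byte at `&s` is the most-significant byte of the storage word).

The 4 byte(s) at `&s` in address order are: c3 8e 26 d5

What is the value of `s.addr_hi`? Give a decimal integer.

[0]=0xc3 [1]=0x8e [2]=0x26 [3]=0xd5 (big-endian) → word 0xc38e26d5
addr_hi [24+:8] = (word>>24) & 0xff = 195  ←
prio [9+:15] = (word>>9) & 0x7fff = 18195
kind [4+:5] = (word>>4) & 0x1f = 13
state [2+:2] = (word>>2) & 0x3 = 1
id [0+:2] = (word>>0) & 0x3 = 1

195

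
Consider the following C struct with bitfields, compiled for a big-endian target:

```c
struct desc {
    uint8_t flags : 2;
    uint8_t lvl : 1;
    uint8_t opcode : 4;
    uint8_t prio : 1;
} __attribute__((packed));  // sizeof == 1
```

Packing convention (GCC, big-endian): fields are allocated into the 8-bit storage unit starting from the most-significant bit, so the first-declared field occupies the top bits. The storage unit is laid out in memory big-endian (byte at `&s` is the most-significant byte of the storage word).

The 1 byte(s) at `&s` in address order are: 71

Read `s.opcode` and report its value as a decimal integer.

[0]=0x71 (big-endian) → word 0x71
flags [6+:2] = (word>>6) & 0x3 = 1
lvl [5+:1] = (word>>5) & 0x1 = 1
opcode [1+:4] = (word>>1) & 0xf = 8  ←
prio [0+:1] = (word>>0) & 0x1 = 1

8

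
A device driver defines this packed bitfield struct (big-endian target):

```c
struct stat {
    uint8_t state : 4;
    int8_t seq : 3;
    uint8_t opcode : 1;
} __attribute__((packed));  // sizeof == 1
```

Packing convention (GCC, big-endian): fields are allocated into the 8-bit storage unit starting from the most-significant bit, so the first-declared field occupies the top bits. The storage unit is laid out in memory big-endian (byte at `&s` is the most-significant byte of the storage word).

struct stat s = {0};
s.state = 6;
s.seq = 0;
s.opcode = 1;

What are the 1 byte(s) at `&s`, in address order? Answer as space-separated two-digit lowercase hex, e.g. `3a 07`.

61

state (4b) val=6 bits=0x6 at bit 4: 0x60
seq (3b) val=0 bits=0x0 at bit 1: 0x60
opcode (1b) val=1 bits=0x1 at bit 0: 0x61
word = 0x61 → big-endian bytes:
  [0]=0x61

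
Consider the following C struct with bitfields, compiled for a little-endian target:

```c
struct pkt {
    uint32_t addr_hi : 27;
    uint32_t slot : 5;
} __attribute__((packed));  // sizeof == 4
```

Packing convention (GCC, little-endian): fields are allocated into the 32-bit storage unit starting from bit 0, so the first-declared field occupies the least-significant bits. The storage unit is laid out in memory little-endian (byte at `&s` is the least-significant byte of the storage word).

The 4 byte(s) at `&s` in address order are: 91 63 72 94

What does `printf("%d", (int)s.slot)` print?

[0]=0x91 [1]=0x63 [2]=0x72 [3]=0x94 (little-endian) → word 0x94726391
addr_hi [0+:27] = (word>>0) & 0x7ffffff = 74605457
slot [27+:5] = (word>>27) & 0x1f = 18  ←

18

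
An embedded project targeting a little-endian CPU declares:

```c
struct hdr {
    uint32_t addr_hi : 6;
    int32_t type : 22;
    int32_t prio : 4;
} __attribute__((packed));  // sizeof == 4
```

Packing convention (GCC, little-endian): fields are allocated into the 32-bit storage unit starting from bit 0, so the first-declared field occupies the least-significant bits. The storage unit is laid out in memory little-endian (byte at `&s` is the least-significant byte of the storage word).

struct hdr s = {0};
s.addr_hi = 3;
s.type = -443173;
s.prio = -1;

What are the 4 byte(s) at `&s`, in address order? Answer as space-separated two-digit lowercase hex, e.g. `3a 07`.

c3 36 4f fe

addr_hi (6b) val=3 bits=0x3 at bit 0: 0x00000003
type (22b) val=-443173 bits=0x393cdb at bit 6: 0x0e4f36c3
prio (4b) val=-1 bits=0xf at bit 28: 0xfe4f36c3
word = 0xfe4f36c3 → little-endian bytes:
  [0]=0xc3  [1]=0x36  [2]=0x4f  [3]=0xfe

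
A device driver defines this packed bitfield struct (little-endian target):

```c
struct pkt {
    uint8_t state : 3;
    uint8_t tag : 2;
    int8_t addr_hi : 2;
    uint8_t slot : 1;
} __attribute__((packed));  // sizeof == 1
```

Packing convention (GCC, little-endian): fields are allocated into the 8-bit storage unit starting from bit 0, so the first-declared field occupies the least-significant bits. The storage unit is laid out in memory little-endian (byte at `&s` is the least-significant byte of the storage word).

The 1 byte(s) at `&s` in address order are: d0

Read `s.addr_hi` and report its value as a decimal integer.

-2

[0]=0xd0 (little-endian) → word 0xd0
state:3 @ bit 0 → (0xd0>>0)&0x7 = 0x0
tag:2 @ bit 3 → (0xd0>>3)&0x3 = 0x2
addr_hi:2 @ bit 5 → (0xd0>>5)&0x3 = 0x2  ←
slot:1 @ bit 7 → (0xd0>>7)&0x1 = 0x1
addr_hi signed 2b, MSB=1: 2 - 4 = -2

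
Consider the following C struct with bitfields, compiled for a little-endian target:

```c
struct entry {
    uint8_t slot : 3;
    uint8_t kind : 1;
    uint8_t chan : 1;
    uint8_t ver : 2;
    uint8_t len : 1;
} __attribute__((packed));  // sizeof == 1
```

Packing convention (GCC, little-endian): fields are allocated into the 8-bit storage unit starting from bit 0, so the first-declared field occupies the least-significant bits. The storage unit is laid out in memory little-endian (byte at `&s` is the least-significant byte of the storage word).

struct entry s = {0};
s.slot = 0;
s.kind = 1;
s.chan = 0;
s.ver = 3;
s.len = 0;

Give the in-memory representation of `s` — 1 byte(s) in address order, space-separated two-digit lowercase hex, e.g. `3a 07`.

68

slot (3b) val=0 bits=0x0 at bit 0: 0x00
kind (1b) val=1 bits=0x1 at bit 3: 0x08
chan (1b) val=0 bits=0x0 at bit 4: 0x08
ver (2b) val=3 bits=0x3 at bit 5: 0x68
len (1b) val=0 bits=0x0 at bit 7: 0x68
word = 0x68 → little-endian bytes:
  [0]=0x68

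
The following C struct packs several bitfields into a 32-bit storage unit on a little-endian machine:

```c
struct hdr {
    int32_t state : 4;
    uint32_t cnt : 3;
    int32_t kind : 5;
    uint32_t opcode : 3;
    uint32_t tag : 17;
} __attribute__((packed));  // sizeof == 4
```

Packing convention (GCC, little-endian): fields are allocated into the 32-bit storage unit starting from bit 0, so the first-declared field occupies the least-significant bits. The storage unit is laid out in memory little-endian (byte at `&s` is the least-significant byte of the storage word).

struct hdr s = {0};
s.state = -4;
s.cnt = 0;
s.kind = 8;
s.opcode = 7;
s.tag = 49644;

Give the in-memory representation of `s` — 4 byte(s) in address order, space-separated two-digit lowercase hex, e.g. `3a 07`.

0c 74 f6 60

state (4b) val=-4 bits=0xc at bit 0: 0x0000000c
cnt (3b) val=0 bits=0x0 at bit 4: 0x0000000c
kind (5b) val=8 bits=0x8 at bit 7: 0x0000040c
opcode (3b) val=7 bits=0x7 at bit 12: 0x0000740c
tag (17b) val=49644 bits=0xc1ec at bit 15: 0x60f6740c
word = 0x60f6740c → little-endian bytes:
  [0]=0x0c  [1]=0x74  [2]=0xf6  [3]=0x60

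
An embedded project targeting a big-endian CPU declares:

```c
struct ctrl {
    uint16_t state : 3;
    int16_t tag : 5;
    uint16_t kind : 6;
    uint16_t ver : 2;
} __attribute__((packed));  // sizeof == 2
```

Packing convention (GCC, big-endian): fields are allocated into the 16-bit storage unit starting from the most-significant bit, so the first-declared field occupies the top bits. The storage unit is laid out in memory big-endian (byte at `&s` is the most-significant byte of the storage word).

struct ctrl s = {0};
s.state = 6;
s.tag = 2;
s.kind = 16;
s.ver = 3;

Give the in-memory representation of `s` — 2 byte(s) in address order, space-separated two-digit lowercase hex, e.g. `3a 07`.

c2 43

state:3 = 6 → 0x6 << 13 → word 0xc000
tag:5 = 2 → 0x2 << 8 → word 0xc200
kind:6 = 16 → 0x10 << 2 → word 0xc240
ver:2 = 3 → 0x3 << 0 → word 0xc243
word = 0xc243 → big-endian bytes:
  [0]=0xc2  [1]=0x43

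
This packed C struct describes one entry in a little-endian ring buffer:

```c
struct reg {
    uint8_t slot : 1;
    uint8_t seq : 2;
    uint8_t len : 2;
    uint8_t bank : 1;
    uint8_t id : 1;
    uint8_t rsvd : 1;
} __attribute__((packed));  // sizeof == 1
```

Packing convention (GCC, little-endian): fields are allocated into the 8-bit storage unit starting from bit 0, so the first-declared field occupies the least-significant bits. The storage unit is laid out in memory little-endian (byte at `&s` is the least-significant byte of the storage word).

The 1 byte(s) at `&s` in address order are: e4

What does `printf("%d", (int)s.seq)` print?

[0]=0xe4 (little-endian) → word 0xe4
slot [0+:1] = (word>>0) & 0x1 = 0
seq [1+:2] = (word>>1) & 0x3 = 2  ←
len [3+:2] = (word>>3) & 0x3 = 0
bank [5+:1] = (word>>5) & 0x1 = 1
id [6+:1] = (word>>6) & 0x1 = 1
rsvd [7+:1] = (word>>7) & 0x1 = 1

2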